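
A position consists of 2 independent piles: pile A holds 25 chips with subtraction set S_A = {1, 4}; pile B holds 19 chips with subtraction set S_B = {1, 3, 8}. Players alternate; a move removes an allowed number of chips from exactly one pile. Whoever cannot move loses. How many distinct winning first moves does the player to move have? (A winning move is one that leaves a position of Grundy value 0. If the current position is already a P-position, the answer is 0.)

2

Pile A, S = {1, 4}:
G(0) = 0
G(1) = mex{0} = 1
G(2) = mex{1} = 0
G(3) = mex{0} = 1
G(4) = mex{1,0} = 2
G(5) = mex{2,1} = 0
G(6) = mex{0,0} = 1
G(7) = mex{1,1} = 0
G(8) = mex{0,2} = 1
G(9) = mex{1,0} = 2
G(10) = mex{2,1} = 0
G(11) = mex{0,0} = 1
G(12) = mex{1,1} = 0
G(13) = mex{0,2} = 1
G(14) = mex{1,0} = 2
G(15) = mex{2,1} = 0
G(16) = mex{0,0} = 1
G(17) = mex{1,1} = 0
G(18) = mex{0,2} = 1
G(19) = mex{1,0} = 2
G(20) = mex{2,1} = 0
G(21) = mex{0,0} = 1
G(22) = mex{1,1} = 0
G(23) = mex{0,2} = 1
G(24) = mex{1,0} = 2
G(25) = mex{2,1} = 0
G_A(25) = 0.
Pile B, S = {1, 3, 8}:
n :  0  1  2  3  4  5  6  7  8  9 10 11 12 13 14 15 16 17 18 19
G :  0  1  0  1  0  1  0  1  2  3  2  0  1  0  1  0  1  0  1  2
G_B(19) = 2.
Combined Grundy value = 0 ⊕ 2 = 2.
A winning move leaves total XOR = 0, i.e. changes one component's Grundy value g to g ⊕ X where X is the current total.
Pile A: need g' = 0⊕2 = 2. Options: 25−1→G=2, 25−4→G=1. Hits: 1.
Pile B: need g' = 2⊕2 = 0. Options: 19−1→G=1, 19−3→G=1, 19−8→G=0. Hits: 1.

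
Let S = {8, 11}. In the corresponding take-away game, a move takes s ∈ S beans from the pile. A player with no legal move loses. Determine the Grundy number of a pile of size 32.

n :  0  1  2  3  4  5  6  7  8  9 10 11 12 13 14 15 16 17 18 19 20 21 22 23 24 25 26 27 28 29 30 31 32
G :  0  0  0  0  0  0  0  0  1  1  1  1  1  1  1  1  2  2  2  0  0  0  0  0  0  0  0  1  1  1  1  1  1

1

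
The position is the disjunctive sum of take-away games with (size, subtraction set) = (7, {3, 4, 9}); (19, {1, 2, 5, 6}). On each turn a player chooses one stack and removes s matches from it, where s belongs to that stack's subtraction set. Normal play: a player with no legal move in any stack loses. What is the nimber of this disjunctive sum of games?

2

Stack A, S = {3, 4, 9}:
n : 0 1 2 3 4 5 6 7
G : 0 0 0 1 1 1 2 0
G_A(7) = 0.
Stack B, S = {1, 2, 5, 6}:
G(0) = 0
G(1) = mex{0} = 1
G(2) = mex{1,0} = 2
G(3) = mex{2,1} = 0
G(4) = mex{0,2} = 1
G(5) = mex{1,0,0} = 2
G(6) = mex{2,1,1,0} = 3
G(7) = mex{3,2,2,1} = 0
G(8) = mex{0,3,0,2} = 1
G(9) = mex{1,0,1,0} = 2
G(10) = mex{2,1,2,1} = 0
G(11) = mex{0,2,3,2} = 1
G(12) = mex{1,0,0,3} = 2
G(13) = mex{2,1,1,0} = 3
G(14) = mex{3,2,2,1} = 0
G(15) = mex{0,3,0,2} = 1
G(16) = mex{1,0,1,0} = 2
G(17) = mex{2,1,2,1} = 0
G(18) = mex{0,2,3,2} = 1
G(19) = mex{1,0,0,3} = 2
G_B(19) = 2.
Combined Grundy value = 0 ⊕ 2 = 2.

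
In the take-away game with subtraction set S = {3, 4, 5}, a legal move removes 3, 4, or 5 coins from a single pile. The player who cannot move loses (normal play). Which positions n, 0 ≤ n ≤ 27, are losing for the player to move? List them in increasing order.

G(0) = 0
G(1) = mex{} = 0
G(2) = mex{} = 0
G(3) = mex{0} = 1
G(4) = mex{0,0} = 1
G(5) = mex{0,0,0} = 1
G(6) = mex{1,0,0} = 2
G(7) = mex{1,1,0} = 2
G(8) = mex{1,1,1} = 0
G(9) = mex{2,1,1} = 0
G(10) = mex{2,2,1} = 0
G(11) = mex{0,2,2} = 1
G(12) = mex{0,0,2} = 1
G(13) = mex{0,0,0} = 1
G(14) = mex{1,0,0} = 2
G(15) = mex{1,1,0} = 2
G(16) = mex{1,1,1} = 0
G(17) = mex{2,1,1} = 0
G(18) = mex{2,2,1} = 0
G(19) = mex{0,2,2} = 1
G(20) = mex{0,0,2} = 1
G(21) = mex{0,0,0} = 1
G(22) = mex{1,0,0} = 2
G(23) = mex{1,1,0} = 2
G(24) = mex{1,1,1} = 0
G(25) = mex{2,1,1} = 0
G(26) = mex{2,2,1} = 0
G(27) = mex{0,2,2} = 1
P-positions are exactly the n with G(n) = 0.

0, 1, 2, 8, 9, 10, 16, 17, 18, 24, 25, 26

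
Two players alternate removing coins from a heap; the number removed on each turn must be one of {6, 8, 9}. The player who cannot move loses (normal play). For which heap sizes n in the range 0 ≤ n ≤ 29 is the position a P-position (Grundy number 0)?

G(0) = 0
G(1) = mex{} = 0
G(2) = mex{} = 0
G(3) = mex{} = 0
G(4) = mex{} = 0
G(5) = mex{} = 0
G(6) = mex{0} = 1
G(7) = mex{0} = 1
G(8) = mex{0,0} = 1
G(9) = mex{0,0,0} = 1
G(10) = mex{0,0,0} = 1
G(11) = mex{0,0,0} = 1
G(12) = mex{1,0,0} = 2
G(13) = mex{1,0,0} = 2
G(14) = mex{1,1,0} = 2
G(15) = mex{1,1,1} = 0
G(16) = mex{1,1,1} = 0
G(17) = mex{1,1,1} = 0
G(18) = mex{2,1,1} = 0
G(19) = mex{2,1,1} = 0
G(20) = mex{2,2,1} = 0
G(21) = mex{0,2,2} = 1
G(22) = mex{0,2,2} = 1
G(23) = mex{0,0,2} = 1
G(24) = mex{0,0,0} = 1
G(25) = mex{0,0,0} = 1
G(26) = mex{0,0,0} = 1
G(27) = mex{1,0,0} = 2
G(28) = mex{1,0,0} = 2
G(29) = mex{1,1,0} = 2
P-positions are exactly the n with G(n) = 0.

0, 1, 2, 3, 4, 5, 15, 16, 17, 18, 19, 20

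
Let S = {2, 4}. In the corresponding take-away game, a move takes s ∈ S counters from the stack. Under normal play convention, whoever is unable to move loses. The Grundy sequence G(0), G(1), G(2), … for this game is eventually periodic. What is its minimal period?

6

n :  0  1  2  3  4  5  6  7  8  9 10 11 12 13 14
G :  0  0  1  1  2  2  0  0  1  1  2  2  0  0  1
G(n+6) = G(n) holds for n = 0,…,3 (a full window of length max(S) = 4), so the sequence is purely periodic with period 6.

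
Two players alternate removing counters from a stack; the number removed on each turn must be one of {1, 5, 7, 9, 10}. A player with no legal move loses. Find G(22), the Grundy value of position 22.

1

G(0) = 0
G(1) = mex{0} = 1
G(2) = mex{1} = 0
G(3) = mex{0} = 1
G(4) = mex{1} = 0
G(5) = mex{0,0} = 1
G(6) = mex{1,1} = 0
G(7) = mex{0,0,0} = 1
G(8) = mex{1,1,1} = 0
G(9) = mex{0,0,0,0} = 1
G(10) = mex{1,1,1,1,0} = 2
G(11) = mex{2,0,0,0,1} = 3
G(12) = mex{3,1,1,1,0} = 2
G(13) = mex{2,0,0,0,1} = 3
G(14) = mex{3,1,1,1,0} = 2
G(15) = mex{2,2,0,0,1} = 3
G(16) = mex{3,3,1,1,0} = 2
G(17) = mex{2,2,2,0,1} = 3
G(18) = mex{3,3,3,1,0} = 2
G(19) = mex{2,2,2,2,1} = 0
G(20) = mex{0,3,3,3,2} = 1
G(21) = mex{1,2,2,2,3} = 0
G(22) = mex{0,3,3,3,2} = 1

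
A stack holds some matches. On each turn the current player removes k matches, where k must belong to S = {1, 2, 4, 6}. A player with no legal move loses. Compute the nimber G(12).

G(0) = 0
G(1) = mex{0} = 1
G(2) = mex{1,0} = 2
G(3) = mex{2,1} = 0
G(4) = mex{0,2,0} = 1
G(5) = mex{1,0,1} = 2
G(6) = mex{2,1,2,0} = 3
G(7) = mex{3,2,0,1} = 4
G(8) = mex{4,3,1,2} = 0
G(9) = mex{0,4,2,0} = 1
G(10) = mex{1,0,3,1} = 2
G(11) = mex{2,1,4,2} = 0
G(12) = mex{0,2,0,3} = 1

1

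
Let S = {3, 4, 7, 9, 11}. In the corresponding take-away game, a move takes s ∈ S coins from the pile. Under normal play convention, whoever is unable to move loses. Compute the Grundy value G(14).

G(0) = 0
G(1) = mex{} = 0
G(2) = mex{} = 0
G(3) = mex{0} = 1
G(4) = mex{0,0} = 1
G(5) = mex{0,0} = 1
G(6) = mex{1,0} = 2
G(7) = mex{1,1,0} = 2
G(8) = mex{1,1,0} = 2
G(9) = mex{2,1,0,0} = 3
G(10) = mex{2,2,1,0} = 3
G(11) = mex{2,2,1,0,0} = 3
G(12) = mex{3,2,1,1,0} = 4
G(13) = mex{3,3,2,1,0} = 4
G(14) = mex{3,3,2,1,1} = 0

0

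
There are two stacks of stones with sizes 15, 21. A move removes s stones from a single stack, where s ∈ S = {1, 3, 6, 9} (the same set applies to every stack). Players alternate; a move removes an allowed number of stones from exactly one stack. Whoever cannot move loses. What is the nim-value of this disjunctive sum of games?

2

All stacks use S = {1, 3, 6, 9}:
n :  0  1  2  3  4  5  6  7  8  9 10 11 12 13 14 15 16 17 18 19 20 21
G :  0  1  0  1  0  1  2  3  2  3  2  3  0  1  0  1  0  1  2  3  2  3
Stack A: G(15) = 1.
Stack B: G(21) = 3.
Combined Grundy value = 1 ⊕ 3 = 2.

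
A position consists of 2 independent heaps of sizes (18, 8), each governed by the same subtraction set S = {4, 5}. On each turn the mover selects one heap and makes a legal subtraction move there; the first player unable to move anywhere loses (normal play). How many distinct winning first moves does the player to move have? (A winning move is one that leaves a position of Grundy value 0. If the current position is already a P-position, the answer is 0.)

All heaps use S = {4, 5}:
G(0) = 0
G(1) = mex{} = 0
G(2) = mex{} = 0
G(3) = mex{} = 0
G(4) = mex{0} = 1
G(5) = mex{0,0} = 1
G(6) = mex{0,0} = 1
G(7) = mex{0,0} = 1
G(8) = mex{1,0} = 2
G(9) = mex{1,1} = 0
G(10) = mex{1,1} = 0
G(11) = mex{1,1} = 0
G(12) = mex{2,1} = 0
G(13) = mex{0,2} = 1
G(14) = mex{0,0} = 1
G(15) = mex{0,0} = 1
G(16) = mex{0,0} = 1
G(17) = mex{1,0} = 2
G(18) = mex{1,1} = 0
Heap A: G(18) = 0.
Heap B: G(8) = 2.
Combined Grundy value = 0 ⊕ 2 = 2.
A winning move leaves total XOR = 0, i.e. changes one component's Grundy value g to g ⊕ X where X is the current total.
Heap A: need g' = 0⊕2 = 2. Options: 18−4→G=1, 18−5→G=1. Hits: 0.
Heap B: need g' = 2⊕2 = 0. Options: 8−4→G=1, 8−5→G=0. Hits: 1.

1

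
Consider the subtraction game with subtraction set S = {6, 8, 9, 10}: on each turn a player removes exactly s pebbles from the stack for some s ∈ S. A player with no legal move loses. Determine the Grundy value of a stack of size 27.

G(0) = 0
G(1) = mex{} = 0
G(2) = mex{} = 0
G(3) = mex{} = 0
G(4) = mex{} = 0
G(5) = mex{} = 0
G(6) = mex{0} = 1
G(7) = mex{0} = 1
G(8) = mex{0,0} = 1
G(9) = mex{0,0,0} = 1
G(10) = mex{0,0,0,0} = 1
G(11) = mex{0,0,0,0} = 1
G(12) = mex{1,0,0,0} = 2
G(13) = mex{1,0,0,0} = 2
G(14) = mex{1,1,0,0} = 2
G(15) = mex{1,1,1,0} = 2
G(16) = mex{1,1,1,1} = 0
G(17) = mex{1,1,1,1} = 0
G(18) = mex{2,1,1,1} = 0
G(19) = mex{2,1,1,1} = 0
G(20) = mex{2,2,1,1} = 0
G(21) = mex{2,2,2,1} = 0
G(22) = mex{0,2,2,2} = 1
G(23) = mex{0,2,2,2} = 1
G(24) = mex{0,0,2,2} = 1
G(25) = mex{0,0,0,2} = 1
G(26) = mex{0,0,0,0} = 1
G(27) = mex{0,0,0,0} = 1

1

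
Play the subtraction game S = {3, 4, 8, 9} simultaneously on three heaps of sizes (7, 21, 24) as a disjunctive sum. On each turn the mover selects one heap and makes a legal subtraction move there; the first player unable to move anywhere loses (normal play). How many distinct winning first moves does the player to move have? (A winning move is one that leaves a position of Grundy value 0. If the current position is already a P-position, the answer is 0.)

3

All heaps use S = {3, 4, 8, 9}:
n :  0  1  2  3  4  5  6  7  8  9 10 11 12 13 14 15 16 17 18 19 20 21 22 23 24
G :  0  0  0  1  1  1  2  0  2  3  1  3  0  0  0  1  1  1  2  0  2  3  1  3  0
Heap A: G(7) = 0.
Heap B: G(21) = 3.
Heap C: G(24) = 0.
Combined Grundy value = 0 ⊕ 3 ⊕ 0 = 3.
A winning move leaves total XOR = 0, i.e. changes one component's Grundy value g to g ⊕ X where X is the current total.
Heap A: need g' = 0⊕3 = 3. Options: 7−3→G=1, 7−4→G=1. Hits: 0.
Heap B: need g' = 3⊕3 = 0. Options: 21−3→G=2, 21−4→G=1, 21−8→G=0, 21−9→G=0. Hits: 2.
Heap C: need g' = 0⊕3 = 3. Options: 24−3→G=3, 24−4→G=2, 24−8→G=1, 24−9→G=1. Hits: 1.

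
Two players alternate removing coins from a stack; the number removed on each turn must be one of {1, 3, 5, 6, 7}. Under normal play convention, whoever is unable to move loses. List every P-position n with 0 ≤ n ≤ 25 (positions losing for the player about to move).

0, 2, 4, 12, 14, 16, 24

G(0) = 0
G(1) = mex{0} = 1
G(2) = mex{1} = 0
G(3) = mex{0,0} = 1
G(4) = mex{1,1} = 0
G(5) = mex{0,0,0} = 1
G(6) = mex{1,1,1,0} = 2
G(7) = mex{2,0,0,1,0} = 3
G(8) = mex{3,1,1,0,1} = 2
G(9) = mex{2,2,0,1,0} = 3
G(10) = mex{3,3,1,0,1} = 2
G(11) = mex{2,2,2,1,0} = 3
G(12) = mex{3,3,3,2,1} = 0
G(13) = mex{0,2,2,3,2} = 1
G(14) = mex{1,3,3,2,3} = 0
G(15) = mex{0,0,2,3,2} = 1
G(16) = mex{1,1,3,2,3} = 0
G(17) = mex{0,0,0,3,2} = 1
G(18) = mex{1,1,1,0,3} = 2
G(19) = mex{2,0,0,1,0} = 3
G(20) = mex{3,1,1,0,1} = 2
G(21) = mex{2,2,0,1,0} = 3
G(22) = mex{3,3,1,0,1} = 2
G(23) = mex{2,2,2,1,0} = 3
G(24) = mex{3,3,3,2,1} = 0
G(25) = mex{0,2,2,3,2} = 1
P-positions are exactly the n with G(n) = 0.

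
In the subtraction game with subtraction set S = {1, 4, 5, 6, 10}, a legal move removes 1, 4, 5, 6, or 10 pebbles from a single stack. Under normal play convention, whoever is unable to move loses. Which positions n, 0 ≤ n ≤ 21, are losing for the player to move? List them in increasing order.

n :  0  1  2  3  4  5  6  7  8  9 10 11 12 13 14 15 16 17 18 19 20 21
G :  0  1  0  1  2  3  2  3  4  0  1  0  1  2  3  2  3  4  0  1  0  1
P-positions are exactly the n with G(n) = 0.

0, 2, 9, 11, 18, 20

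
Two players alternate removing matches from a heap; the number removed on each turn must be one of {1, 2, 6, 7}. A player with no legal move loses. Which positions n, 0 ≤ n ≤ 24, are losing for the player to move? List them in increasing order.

n :  0  1  2  3  4  5  6  7  8  9 10 11 12 13 14 15 16 17 18 19 20 21 22 23 24
G :  0  1  2  0  1  2  3  4  0  1  2  0  1  2  3  4  0  1  2  0  1  2  3  4  0
P-positions are exactly the n with G(n) = 0.

0, 3, 8, 11, 16, 19, 24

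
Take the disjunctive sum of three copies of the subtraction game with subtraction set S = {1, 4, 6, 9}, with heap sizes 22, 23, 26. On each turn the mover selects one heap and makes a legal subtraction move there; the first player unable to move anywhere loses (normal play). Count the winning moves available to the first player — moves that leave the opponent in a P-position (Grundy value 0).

All heaps use S = {1, 4, 6, 9}:
n :  0  1  2  3  4  5  6  7  8  9 10 11 12 13 14 15 16 17 18 19 20 21 22 23 24 25 26
G :  0  1  0  1  2  0  1  0  1  2  0  1  0  1  2  0  1  0  1  2  0  1  0  1  2  0  1
Heap A: G(22) = 0.
Heap B: G(23) = 1.
Heap C: G(26) = 1.
Combined Grundy value = 0 ⊕ 1 ⊕ 1 = 0.
A winning move leaves total XOR = 0, i.e. changes one component's Grundy value g to g ⊕ X where X is the current total.
Heap A: target g' = 0⊕0 = 0, but every legal move changes the Grundy value (mex property), so 0 moves.
Heap B: target g' = 1⊕0 = 1, but every legal move changes the Grundy value (mex property), so 0 moves.
Heap C: target g' = 1⊕0 = 1, but every legal move changes the Grundy value (mex property), so 0 moves.

0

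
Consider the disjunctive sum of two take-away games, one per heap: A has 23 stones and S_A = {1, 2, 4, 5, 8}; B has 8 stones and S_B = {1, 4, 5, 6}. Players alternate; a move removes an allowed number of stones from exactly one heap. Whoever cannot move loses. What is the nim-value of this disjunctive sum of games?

6

Heap A, S = {1, 2, 4, 5, 8}:
n :  0  1  2  3  4  5  6  7  8  9 10 11 12 13 14 15 16 17 18 19 20 21 22 23
G :  0  1  2  0  1  2  0  1  2  0  1  2  0  1  2  0  1  2  0  1  2  0  1  2
G_A(23) = 2.
Heap B, S = {1, 4, 5, 6}:
n : 0 1 2 3 4 5 6 7 8
G : 0 1 0 1 2 3 2 3 4
G_B(8) = 4.
Combined Grundy value = 2 ⊕ 4 = 6.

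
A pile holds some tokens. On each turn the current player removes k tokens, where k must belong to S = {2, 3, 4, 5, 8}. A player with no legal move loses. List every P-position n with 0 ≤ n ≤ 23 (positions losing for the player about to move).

0, 1, 7, 13, 14, 20

G(0) = 0
G(1) = mex{} = 0
G(2) = mex{0} = 1
G(3) = mex{0,0} = 1
G(4) = mex{1,0,0} = 2
G(5) = mex{1,1,0,0} = 2
G(6) = mex{2,1,1,0} = 3
G(7) = mex{2,2,1,1} = 0
G(8) = mex{3,2,2,1,0} = 4
G(9) = mex{0,3,2,2,0} = 1
G(10) = mex{4,0,3,2,1} = 5
G(11) = mex{1,4,0,3,1} = 2
G(12) = mex{5,1,4,0,2} = 3
G(13) = mex{2,5,1,4,2} = 0
G(14) = mex{3,2,5,1,3} = 0
G(15) = mex{0,3,2,5,0} = 1
G(16) = mex{0,0,3,2,4} = 1
G(17) = mex{1,0,0,3,1} = 2
G(18) = mex{1,1,0,0,5} = 2
G(19) = mex{2,1,1,0,2} = 3
G(20) = mex{2,2,1,1,3} = 0
G(21) = mex{3,2,2,1,0} = 4
G(22) = mex{0,3,2,2,0} = 1
G(23) = mex{4,0,3,2,1} = 5
P-positions are exactly the n with G(n) = 0.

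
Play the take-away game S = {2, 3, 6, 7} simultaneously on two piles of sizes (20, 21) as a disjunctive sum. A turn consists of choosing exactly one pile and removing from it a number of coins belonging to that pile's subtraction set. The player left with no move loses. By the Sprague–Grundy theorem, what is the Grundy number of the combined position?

0

All piles use S = {2, 3, 6, 7}:
G(0) = 0
G(1) = mex{} = 0
G(2) = mex{0} = 1
G(3) = mex{0,0} = 1
G(4) = mex{1,0} = 2
G(5) = mex{1,1} = 0
G(6) = mex{2,1,0} = 3
G(7) = mex{0,2,0,0} = 1
G(8) = mex{3,0,1,0} = 2
G(9) = mex{1,3,1,1} = 0
G(10) = mex{2,1,2,1} = 0
G(11) = mex{0,2,0,2} = 1
G(12) = mex{0,0,3,0} = 1
G(13) = mex{1,0,1,3} = 2
G(14) = mex{1,1,2,1} = 0
G(15) = mex{2,1,0,2} = 3
G(16) = mex{0,2,0,0} = 1
G(17) = mex{3,0,1,0} = 2
G(18) = mex{1,3,1,1} = 0
G(19) = mex{2,1,2,1} = 0
G(20) = mex{0,2,0,2} = 1
G(21) = mex{0,0,3,0} = 1
Pile A: G(20) = 1.
Pile B: G(21) = 1.
Combined Grundy value = 1 ⊕ 1 = 0.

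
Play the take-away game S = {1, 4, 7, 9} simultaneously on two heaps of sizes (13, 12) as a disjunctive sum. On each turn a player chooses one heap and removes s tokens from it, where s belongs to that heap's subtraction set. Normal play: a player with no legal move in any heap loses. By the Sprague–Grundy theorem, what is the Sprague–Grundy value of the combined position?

2

All heaps use S = {1, 4, 7, 9}:
G(0) = 0
G(1) = mex{0} = 1
G(2) = mex{1} = 0
G(3) = mex{0} = 1
G(4) = mex{1,0} = 2
G(5) = mex{2,1} = 0
G(6) = mex{0,0} = 1
G(7) = mex{1,1,0} = 2
G(8) = mex{2,2,1} = 0
G(9) = mex{0,0,0,0} = 1
G(10) = mex{1,1,1,1} = 0
G(11) = mex{0,2,2,0} = 1
G(12) = mex{1,0,0,1} = 2
G(13) = mex{2,1,1,2} = 0
Heap A: G(13) = 0.
Heap B: G(12) = 2.
Combined Grundy value = 0 ⊕ 2 = 2.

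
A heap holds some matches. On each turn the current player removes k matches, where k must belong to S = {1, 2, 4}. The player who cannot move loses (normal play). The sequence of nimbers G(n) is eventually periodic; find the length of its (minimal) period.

3

G(0) = 0
G(1) = mex{0} = 1
G(2) = mex{1,0} = 2
G(3) = mex{2,1} = 0
G(4) = mex{0,2,0} = 1
G(5) = mex{1,0,1} = 2
G(6) = mex{2,1,2} = 0
G(7) = mex{0,2,0} = 1
G(8) = mex{1,0,1} = 2
G(9) = mex{2,1,2} = 0
G(10) = mex{0,2,0} = 1
G(11) = mex{1,0,1} = 2
G(12) = mex{2,1,2} = 0
G(13) = mex{0,2,0} = 1
G(14) = mex{1,0,1} = 2
G(n+3) = G(n) holds for n = 0,…,3 (a full window of length max(S) = 4), so the sequence is purely periodic with period 3.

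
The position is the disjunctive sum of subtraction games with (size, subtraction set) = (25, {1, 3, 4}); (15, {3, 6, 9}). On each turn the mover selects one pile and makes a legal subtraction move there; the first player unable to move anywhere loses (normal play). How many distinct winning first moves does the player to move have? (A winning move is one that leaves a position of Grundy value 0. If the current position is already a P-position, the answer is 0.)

3

Pile A, S = {1, 3, 4}:
G(0) = 0
G(1) = mex{0} = 1
G(2) = mex{1} = 0
G(3) = mex{0,0} = 1
G(4) = mex{1,1,0} = 2
G(5) = mex{2,0,1} = 3
G(6) = mex{3,1,0} = 2
G(7) = mex{2,2,1} = 0
G(8) = mex{0,3,2} = 1
G(9) = mex{1,2,3} = 0
G(10) = mex{0,0,2} = 1
G(11) = mex{1,1,0} = 2
G(12) = mex{2,0,1} = 3
G(13) = mex{3,1,0} = 2
G(14) = mex{2,2,1} = 0
G(15) = mex{0,3,2} = 1
G(16) = mex{1,2,3} = 0
G(17) = mex{0,0,2} = 1
G(18) = mex{1,1,0} = 2
G(19) = mex{2,0,1} = 3
G(20) = mex{3,1,0} = 2
G(21) = mex{2,2,1} = 0
G(22) = mex{0,3,2} = 1
G(23) = mex{1,2,3} = 0
G(24) = mex{0,0,2} = 1
G(25) = mex{1,1,0} = 2
G_A(25) = 2.
Pile B, S = {3, 6, 9}:
G(0) = 0
G(1) = mex{} = 0
G(2) = mex{} = 0
G(3) = mex{0} = 1
G(4) = mex{0} = 1
G(5) = mex{0} = 1
G(6) = mex{1,0} = 2
G(7) = mex{1,0} = 2
G(8) = mex{1,0} = 2
G(9) = mex{2,1,0} = 3
G(10) = mex{2,1,0} = 3
G(11) = mex{2,1,0} = 3
G(12) = mex{3,2,1} = 0
G(13) = mex{3,2,1} = 0
G(14) = mex{3,2,1} = 0
G(15) = mex{0,3,2} = 1
G_B(15) = 1.
Combined Grundy value = 2 ⊕ 1 = 3.
A winning move leaves total XOR = 0, i.e. changes one component's Grundy value g to g ⊕ X where X is the current total.
Pile A: need g' = 2⊕3 = 1. Options: 25−1→G=1, 25−3→G=1, 25−4→G=0. Hits: 2.
Pile B: need g' = 1⊕3 = 2. Options: 15−3→G=0, 15−6→G=3, 15−9→G=2. Hits: 1.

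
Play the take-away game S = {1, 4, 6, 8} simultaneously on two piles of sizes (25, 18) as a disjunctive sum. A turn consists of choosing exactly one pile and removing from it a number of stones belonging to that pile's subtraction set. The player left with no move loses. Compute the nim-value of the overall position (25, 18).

All piles use S = {1, 4, 6, 8}:
G(0) = 0
G(1) = mex{0} = 1
G(2) = mex{1} = 0
G(3) = mex{0} = 1
G(4) = mex{1,0} = 2
G(5) = mex{2,1} = 0
G(6) = mex{0,0,0} = 1
G(7) = mex{1,1,1} = 0
G(8) = mex{0,2,0,0} = 1
G(9) = mex{1,0,1,1} = 2
G(10) = mex{2,1,2,0} = 3
G(11) = mex{3,0,0,1} = 2
G(12) = mex{2,1,1,2} = 0
G(13) = mex{0,2,0,0} = 1
G(14) = mex{1,3,1,1} = 0
G(15) = mex{0,2,2,0} = 1
G(16) = mex{1,0,3,1} = 2
G(17) = mex{2,1,2,2} = 0
G(18) = mex{0,0,0,3} = 1
G(19) = mex{1,1,1,2} = 0
G(20) = mex{0,2,0,0} = 1
G(21) = mex{1,0,1,1} = 2
G(22) = mex{2,1,2,0} = 3
G(23) = mex{3,0,0,1} = 2
G(24) = mex{2,1,1,2} = 0
G(25) = mex{0,2,0,0} = 1
Pile A: G(25) = 1.
Pile B: G(18) = 1.
Combined Grundy value = 1 ⊕ 1 = 0.

0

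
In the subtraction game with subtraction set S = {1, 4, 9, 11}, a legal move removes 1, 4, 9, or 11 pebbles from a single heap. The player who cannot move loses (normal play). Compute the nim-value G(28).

n :  0  1  2  3  4  5  6  7  8  9 10 11 12 13 14 15 16 17 18 19 20 21 22 23 24 25 26 27 28
G :  0  1  0  1  2  0  1  0  1  2  0  1  0  1  2  0  1  0  1  2  0  1  0  1  2  0  1  0  1

1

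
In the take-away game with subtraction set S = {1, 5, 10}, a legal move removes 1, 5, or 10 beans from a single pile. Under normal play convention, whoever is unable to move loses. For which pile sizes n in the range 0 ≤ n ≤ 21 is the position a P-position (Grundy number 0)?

0, 2, 4, 6, 8, 15, 17, 19, 21

n :  0  1  2  3  4  5  6  7  8  9 10 11 12 13 14 15 16 17 18 19 20 21
G :  0  1  0  1  0  1  0  1  0  1  2  3  2  3  2  0  1  0  1  0  1  0
P-positions are exactly the n with G(n) = 0.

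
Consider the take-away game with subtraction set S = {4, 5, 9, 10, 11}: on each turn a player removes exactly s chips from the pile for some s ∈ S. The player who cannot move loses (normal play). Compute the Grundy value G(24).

2

n :  0  1  2  3  4  5  6  7  8  9 10 11 12 13 14 15 16 17 18 19 20 21 22 23 24
G :  0  0  0  0  1  1  1  1  2  2  2  2  3  3  3  0  0  0  0  1  1  1  1  2  2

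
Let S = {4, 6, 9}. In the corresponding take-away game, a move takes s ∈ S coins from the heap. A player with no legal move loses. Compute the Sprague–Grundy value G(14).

0

n :  0  1  2  3  4  5  6  7  8  9 10 11 12 13 14
G :  0  0  0  0  1  1  1  1  2  2  2  2  3  0  0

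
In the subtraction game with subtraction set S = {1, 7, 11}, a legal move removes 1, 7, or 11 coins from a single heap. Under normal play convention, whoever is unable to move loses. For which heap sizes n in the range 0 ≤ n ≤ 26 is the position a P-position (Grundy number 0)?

0, 2, 4, 6, 8, 10, 12, 14, 16, 18, 20, 22, 24, 26

G(0) = 0
G(1) = mex{0} = 1
G(2) = mex{1} = 0
G(3) = mex{0} = 1
G(4) = mex{1} = 0
G(5) = mex{0} = 1
G(6) = mex{1} = 0
G(7) = mex{0,0} = 1
G(8) = mex{1,1} = 0
G(9) = mex{0,0} = 1
G(10) = mex{1,1} = 0
G(11) = mex{0,0,0} = 1
G(12) = mex{1,1,1} = 0
G(13) = mex{0,0,0} = 1
G(14) = mex{1,1,1} = 0
G(15) = mex{0,0,0} = 1
G(16) = mex{1,1,1} = 0
G(17) = mex{0,0,0} = 1
G(18) = mex{1,1,1} = 0
G(19) = mex{0,0,0} = 1
G(20) = mex{1,1,1} = 0
G(21) = mex{0,0,0} = 1
G(22) = mex{1,1,1} = 0
G(23) = mex{0,0,0} = 1
G(24) = mex{1,1,1} = 0
G(25) = mex{0,0,0} = 1
G(26) = mex{1,1,1} = 0
P-positions are exactly the n with G(n) = 0.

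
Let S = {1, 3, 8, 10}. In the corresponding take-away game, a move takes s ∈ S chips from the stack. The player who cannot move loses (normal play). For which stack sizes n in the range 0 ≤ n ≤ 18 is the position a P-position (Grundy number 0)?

0, 2, 4, 6, 11, 13, 15, 17

G(0) = 0
G(1) = mex{0} = 1
G(2) = mex{1} = 0
G(3) = mex{0,0} = 1
G(4) = mex{1,1} = 0
G(5) = mex{0,0} = 1
G(6) = mex{1,1} = 0
G(7) = mex{0,0} = 1
G(8) = mex{1,1,0} = 2
G(9) = mex{2,0,1} = 3
G(10) = mex{3,1,0,0} = 2
G(11) = mex{2,2,1,1} = 0
G(12) = mex{0,3,0,0} = 1
G(13) = mex{1,2,1,1} = 0
G(14) = mex{0,0,0,0} = 1
G(15) = mex{1,1,1,1} = 0
G(16) = mex{0,0,2,0} = 1
G(17) = mex{1,1,3,1} = 0
G(18) = mex{0,0,2,2} = 1
P-positions are exactly the n with G(n) = 0.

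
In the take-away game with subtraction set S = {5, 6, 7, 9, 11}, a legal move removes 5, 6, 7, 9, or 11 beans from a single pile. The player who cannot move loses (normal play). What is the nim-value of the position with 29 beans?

2

n :  0  1  2  3  4  5  6  7  8  9 10 11 12 13 14 15 16 17 18 19 20 21 22 23 24 25 26 27 28 29
G :  0  0  0  0  0  1  1  1  1  1  2  2  2  2  2  3  0  0  0  0  0  1  1  1  1  1  2  2  2  2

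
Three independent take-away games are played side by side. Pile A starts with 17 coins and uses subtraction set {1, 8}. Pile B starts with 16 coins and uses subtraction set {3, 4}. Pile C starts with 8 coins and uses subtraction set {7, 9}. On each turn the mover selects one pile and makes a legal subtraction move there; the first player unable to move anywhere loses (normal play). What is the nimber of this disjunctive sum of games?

3

Pile A, S = {1, 8}:
n :  0  1  2  3  4  5  6  7  8  9 10 11 12 13 14 15 16 17
G :  0  1  0  1  0  1  0  1  2  0  1  0  1  0  1  0  1  2
G_A(17) = 2.
Pile B, S = {3, 4}:
n :  0  1  2  3  4  5  6  7  8  9 10 11 12 13 14 15 16
G :  0  0  0  1  1  1  2  0  0  0  1  1  1  2  0  0  0
G_B(16) = 0.
Pile C, S = {7, 9}:
n : 0 1 2 3 4 5 6 7 8
G : 0 0 0 0 0 0 0 1 1
G_C(8) = 1.
Combined Grundy value = 2 ⊕ 0 ⊕ 1 = 3.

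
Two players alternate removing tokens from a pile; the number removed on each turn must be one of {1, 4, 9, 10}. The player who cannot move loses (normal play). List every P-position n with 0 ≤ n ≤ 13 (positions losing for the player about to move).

0, 2, 5, 7, 13

G(0) = 0
G(1) = mex{0} = 1
G(2) = mex{1} = 0
G(3) = mex{0} = 1
G(4) = mex{1,0} = 2
G(5) = mex{2,1} = 0
G(6) = mex{0,0} = 1
G(7) = mex{1,1} = 0
G(8) = mex{0,2} = 1
G(9) = mex{1,0,0} = 2
G(10) = mex{2,1,1,0} = 3
G(11) = mex{3,0,0,1} = 2
G(12) = mex{2,1,1,0} = 3
G(13) = mex{3,2,2,1} = 0
P-positions are exactly the n with G(n) = 0.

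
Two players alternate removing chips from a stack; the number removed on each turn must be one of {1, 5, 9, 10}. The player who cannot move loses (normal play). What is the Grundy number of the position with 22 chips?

G(0) = 0
G(1) = mex{0} = 1
G(2) = mex{1} = 0
G(3) = mex{0} = 1
G(4) = mex{1} = 0
G(5) = mex{0,0} = 1
G(6) = mex{1,1} = 0
G(7) = mex{0,0} = 1
G(8) = mex{1,1} = 0
G(9) = mex{0,0,0} = 1
G(10) = mex{1,1,1,0} = 2
G(11) = mex{2,0,0,1} = 3
G(12) = mex{3,1,1,0} = 2
G(13) = mex{2,0,0,1} = 3
G(14) = mex{3,1,1,0} = 2
G(15) = mex{2,2,0,1} = 3
G(16) = mex{3,3,1,0} = 2
G(17) = mex{2,2,0,1} = 3
G(18) = mex{3,3,1,0} = 2
G(19) = mex{2,2,2,1} = 0
G(20) = mex{0,3,3,2} = 1
G(21) = mex{1,2,2,3} = 0
G(22) = mex{0,3,3,2} = 1

1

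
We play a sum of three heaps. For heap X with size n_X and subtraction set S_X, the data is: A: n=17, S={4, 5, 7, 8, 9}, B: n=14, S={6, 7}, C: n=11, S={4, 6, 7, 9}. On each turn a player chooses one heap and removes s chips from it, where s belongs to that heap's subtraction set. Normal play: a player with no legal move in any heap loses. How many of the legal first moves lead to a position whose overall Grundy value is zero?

Heap A, S = {4, 5, 7, 8, 9}:
n :  0  1  2  3  4  5  6  7  8  9 10 11 12 13 14 15 16 17
G :  0  0  0  0  1  1  1  1  2  2  2  2  3  0  0  0  0  1
G_A(17) = 1.
Heap B, S = {6, 7}:
G(0) = 0
G(1) = mex{} = 0
G(2) = mex{} = 0
G(3) = mex{} = 0
G(4) = mex{} = 0
G(5) = mex{} = 0
G(6) = mex{0} = 1
G(7) = mex{0,0} = 1
G(8) = mex{0,0} = 1
G(9) = mex{0,0} = 1
G(10) = mex{0,0} = 1
G(11) = mex{0,0} = 1
G(12) = mex{1,0} = 2
G(13) = mex{1,1} = 0
G(14) = mex{1,1} = 0
G_B(14) = 0.
Heap C, S = {4, 6, 7, 9}:
n :  0  1  2  3  4  5  6  7  8  9 10 11
G :  0  0  0  0  1  1  1  1  2  2  2  2
G_C(11) = 2.
Combined Grundy value = 1 ⊕ 0 ⊕ 2 = 3.
A winning move leaves total XOR = 0, i.e. changes one component's Grundy value g to g ⊕ X where X is the current total.
Heap A: need g' = 1⊕3 = 2. Options: 17−4→G=0, 17−5→G=3, 17−7→G=2, 17−8→G=2, 17−9→G=2. Hits: 3.
Heap B: need g' = 0⊕3 = 3. Options: 14−6→G=1, 14−7→G=1. Hits: 0.
Heap C: need g' = 2⊕3 = 1. Options: 11−4→G=1, 11−6→G=1, 11−7→G=1, 11−9→G=0. Hits: 3.

6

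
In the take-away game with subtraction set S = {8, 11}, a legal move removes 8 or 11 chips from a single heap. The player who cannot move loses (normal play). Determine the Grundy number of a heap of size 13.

n :  0  1  2  3  4  5  6  7  8  9 10 11 12 13
G :  0  0  0  0  0  0  0  0  1  1  1  1  1  1

1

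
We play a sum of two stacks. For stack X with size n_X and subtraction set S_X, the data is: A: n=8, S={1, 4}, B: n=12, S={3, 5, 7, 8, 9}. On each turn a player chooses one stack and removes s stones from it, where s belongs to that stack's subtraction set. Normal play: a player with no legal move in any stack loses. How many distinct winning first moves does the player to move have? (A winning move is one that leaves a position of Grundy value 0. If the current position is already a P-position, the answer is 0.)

Stack A, S = {1, 4}:
G(0) = 0
G(1) = mex{0} = 1
G(2) = mex{1} = 0
G(3) = mex{0} = 1
G(4) = mex{1,0} = 2
G(5) = mex{2,1} = 0
G(6) = mex{0,0} = 1
G(7) = mex{1,1} = 0
G(8) = mex{0,2} = 1
G_A(8) = 1.
Stack B, S = {3, 5, 7, 8, 9}:
n :  0  1  2  3  4  5  6  7  8  9 10 11 12
G :  0  0  0  1  1  1  2  2  2  3  3  3  0
G_B(12) = 0.
Combined Grundy value = 1 ⊕ 0 = 1.
A winning move leaves total XOR = 0, i.e. changes one component's Grundy value g to g ⊕ X where X is the current total.
Stack A: need g' = 1⊕1 = 0. Options: 8−1→G=0, 8−4→G=2. Hits: 1.
Stack B: need g' = 0⊕1 = 1. Options: 12−3→G=3, 12−5→G=2, 12−7→G=1, 12−8→G=1, 12−9→G=1. Hits: 3.

4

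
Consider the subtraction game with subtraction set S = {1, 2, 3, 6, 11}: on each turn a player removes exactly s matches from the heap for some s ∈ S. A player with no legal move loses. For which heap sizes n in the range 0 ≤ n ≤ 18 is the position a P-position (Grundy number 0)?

n :  0  1  2  3  4  5  6  7  8  9 10 11 12 13 14 15 16 17 18
G :  0  1  2  3  0  1  2  3  0  1  2  3  0  1  2  3  0  1  2
P-positions are exactly the n with G(n) = 0.

0, 4, 8, 12, 16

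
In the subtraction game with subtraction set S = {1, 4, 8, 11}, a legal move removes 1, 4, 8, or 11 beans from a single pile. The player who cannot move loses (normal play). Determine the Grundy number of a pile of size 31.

0

G(0) = 0
G(1) = mex{0} = 1
G(2) = mex{1} = 0
G(3) = mex{0} = 1
G(4) = mex{1,0} = 2
G(5) = mex{2,1} = 0
G(6) = mex{0,0} = 1
G(7) = mex{1,1} = 0
G(8) = mex{0,2,0} = 1
G(9) = mex{1,0,1} = 2
G(10) = mex{2,1,0} = 3
G(11) = mex{3,0,1,0} = 2
G(12) = mex{2,1,2,1} = 0
G(13) = mex{0,2,0,0} = 1
G(14) = mex{1,3,1,1} = 0
G(15) = mex{0,2,0,2} = 1
G(16) = mex{1,0,1,0} = 2
G(17) = mex{2,1,2,1} = 0
G(18) = mex{0,0,3,0} = 1
G(19) = mex{1,1,2,1} = 0
G(20) = mex{0,2,0,2} = 1
G(21) = mex{1,0,1,3} = 2
G(22) = mex{2,1,0,2} = 3
G(23) = mex{3,0,1,0} = 2
G(24) = mex{2,1,2,1} = 0
G(25) = mex{0,2,0,0} = 1
G(26) = mex{1,3,1,1} = 0
G(27) = mex{0,2,0,2} = 1
G(28) = mex{1,0,1,0} = 2
G(29) = mex{2,1,2,1} = 0
G(30) = mex{0,0,3,0} = 1
G(31) = mex{1,1,2,1} = 0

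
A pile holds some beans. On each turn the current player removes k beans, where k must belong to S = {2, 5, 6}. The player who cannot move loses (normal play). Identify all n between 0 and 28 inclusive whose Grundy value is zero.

n :  0  1  2  3  4  5  6  7  8  9 10 11 12 13 14 15 16 17 18 19 20 21 22 23 24 25 26 27 28
G :  0  0  1  1  0  2  1  3  0  2  1  0  0  1  1  0  2  1  3  0  2  1  0  0  1  1  0  2  1
P-positions are exactly the n with G(n) = 0.

0, 1, 4, 8, 11, 12, 15, 19, 22, 23, 26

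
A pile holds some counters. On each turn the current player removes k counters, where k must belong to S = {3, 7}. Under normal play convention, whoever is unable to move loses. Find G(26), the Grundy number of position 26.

0

n :  0  1  2  3  4  5  6  7  8  9 10 11 12 13 14 15 16 17 18 19 20 21 22 23 24 25 26
G :  0  0  0  1  1  1  0  2  2  1  0  0  0  1  1  1  0  2  2  1  0  0  0  1  1  1  0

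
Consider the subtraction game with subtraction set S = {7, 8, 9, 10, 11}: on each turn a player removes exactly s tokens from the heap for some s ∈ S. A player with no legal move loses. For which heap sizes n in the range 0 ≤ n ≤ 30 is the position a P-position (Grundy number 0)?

n :  0  1  2  3  4  5  6  7  8  9 10 11 12 13 14 15 16 17 18 19 20 21 22 23 24 25 26 27 28 29 30
G :  0  0  0  0  0  0  0  1  1  1  1  1  1  1  2  2  2  2  0  0  0  0  0  0  0  1  1  1  1  1  1
P-positions are exactly the n with G(n) = 0.

0, 1, 2, 3, 4, 5, 6, 18, 19, 20, 21, 22, 23, 24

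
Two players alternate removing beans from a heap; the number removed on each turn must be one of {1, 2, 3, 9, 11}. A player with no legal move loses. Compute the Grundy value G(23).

G(0) = 0
G(1) = mex{0} = 1
G(2) = mex{1,0} = 2
G(3) = mex{2,1,0} = 3
G(4) = mex{3,2,1} = 0
G(5) = mex{0,3,2} = 1
G(6) = mex{1,0,3} = 2
G(7) = mex{2,1,0} = 3
G(8) = mex{3,2,1} = 0
G(9) = mex{0,3,2,0} = 1
G(10) = mex{1,0,3,1} = 2
G(11) = mex{2,1,0,2,0} = 3
G(12) = mex{3,2,1,3,1} = 0
G(13) = mex{0,3,2,0,2} = 1
G(14) = mex{1,0,3,1,3} = 2
G(15) = mex{2,1,0,2,0} = 3
G(16) = mex{3,2,1,3,1} = 0
G(17) = mex{0,3,2,0,2} = 1
G(18) = mex{1,0,3,1,3} = 2
G(19) = mex{2,1,0,2,0} = 3
G(20) = mex{3,2,1,3,1} = 0
G(21) = mex{0,3,2,0,2} = 1
G(22) = mex{1,0,3,1,3} = 2
G(23) = mex{2,1,0,2,0} = 3

3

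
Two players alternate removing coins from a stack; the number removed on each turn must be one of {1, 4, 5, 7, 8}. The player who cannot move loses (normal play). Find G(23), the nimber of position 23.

1

G(0) = 0
G(1) = mex{0} = 1
G(2) = mex{1} = 0
G(3) = mex{0} = 1
G(4) = mex{1,0} = 2
G(5) = mex{2,1,0} = 3
G(6) = mex{3,0,1} = 2
G(7) = mex{2,1,0,0} = 3
G(8) = mex{3,2,1,1,0} = 4
G(9) = mex{4,3,2,0,1} = 5
G(10) = mex{5,2,3,1,0} = 4
G(11) = mex{4,3,2,2,1} = 0
G(12) = mex{0,4,3,3,2} = 1
G(13) = mex{1,5,4,2,3} = 0
G(14) = mex{0,4,5,3,2} = 1
G(15) = mex{1,0,4,4,3} = 2
G(16) = mex{2,1,0,5,4} = 3
G(17) = mex{3,0,1,4,5} = 2
G(18) = mex{2,1,0,0,4} = 3
G(19) = mex{3,2,1,1,0} = 4
G(20) = mex{4,3,2,0,1} = 5
G(21) = mex{5,2,3,1,0} = 4
G(22) = mex{4,3,2,2,1} = 0
G(23) = mex{0,4,3,3,2} = 1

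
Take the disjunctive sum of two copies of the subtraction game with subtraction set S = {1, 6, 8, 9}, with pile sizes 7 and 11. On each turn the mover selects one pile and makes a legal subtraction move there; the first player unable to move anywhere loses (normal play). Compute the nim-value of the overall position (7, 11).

2

All piles use S = {1, 6, 8, 9}:
G(0) = 0
G(1) = mex{0} = 1
G(2) = mex{1} = 0
G(3) = mex{0} = 1
G(4) = mex{1} = 0
G(5) = mex{0} = 1
G(6) = mex{1,0} = 2
G(7) = mex{2,1} = 0
G(8) = mex{0,0,0} = 1
G(9) = mex{1,1,1,0} = 2
G(10) = mex{2,0,0,1} = 3
G(11) = mex{3,1,1,0} = 2
Pile A: G(7) = 0.
Pile B: G(11) = 2.
Combined Grundy value = 0 ⊕ 2 = 2.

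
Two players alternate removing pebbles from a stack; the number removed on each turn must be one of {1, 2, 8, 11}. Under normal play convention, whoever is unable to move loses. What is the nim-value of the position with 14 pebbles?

n :  0  1  2  3  4  5  6  7  8  9 10 11 12 13 14
G :  0  1  2  0  1  2  0  1  2  0  1  2  0  1  2

2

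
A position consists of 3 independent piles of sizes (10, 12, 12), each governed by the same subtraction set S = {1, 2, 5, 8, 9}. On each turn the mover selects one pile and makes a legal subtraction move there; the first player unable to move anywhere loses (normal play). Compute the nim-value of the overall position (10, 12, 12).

All piles use S = {1, 2, 5, 8, 9}:
n :  0  1  2  3  4  5  6  7  8  9 10 11 12
G :  0  1  2  0  1  2  0  1  2  3  0  1  2
Pile A: G(10) = 0.
Pile B: G(12) = 2.
Pile C: G(12) = 2.
Combined Grundy value = 0 ⊕ 2 ⊕ 2 = 0.

0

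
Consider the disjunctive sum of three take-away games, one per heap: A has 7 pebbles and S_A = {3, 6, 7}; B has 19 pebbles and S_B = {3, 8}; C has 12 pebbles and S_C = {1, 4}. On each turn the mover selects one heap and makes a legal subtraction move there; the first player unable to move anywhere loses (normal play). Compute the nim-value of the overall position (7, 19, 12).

0

Heap A, S = {3, 6, 7}:
n : 0 1 2 3 4 5 6 7
G : 0 0 0 1 1 1 2 2
G_A(7) = 2.
Heap B, S = {3, 8}:
G(0) = 0
G(1) = mex{} = 0
G(2) = mex{} = 0
G(3) = mex{0} = 1
G(4) = mex{0} = 1
G(5) = mex{0} = 1
G(6) = mex{1} = 0
G(7) = mex{1} = 0
G(8) = mex{1,0} = 2
G(9) = mex{0,0} = 1
G(10) = mex{0,0} = 1
G(11) = mex{2,1} = 0
G(12) = mex{1,1} = 0
G(13) = mex{1,1} = 0
G(14) = mex{0,0} = 1
G(15) = mex{0,0} = 1
G(16) = mex{0,2} = 1
G(17) = mex{1,1} = 0
G(18) = mex{1,1} = 0
G(19) = mex{1,0} = 2
G_B(19) = 2.
Heap C, S = {1, 4}:
G(0) = 0
G(1) = mex{0} = 1
G(2) = mex{1} = 0
G(3) = mex{0} = 1
G(4) = mex{1,0} = 2
G(5) = mex{2,1} = 0
G(6) = mex{0,0} = 1
G(7) = mex{1,1} = 0
G(8) = mex{0,2} = 1
G(9) = mex{1,0} = 2
G(10) = mex{2,1} = 0
G(11) = mex{0,0} = 1
G(12) = mex{1,1} = 0
G_C(12) = 0.
Combined Grundy value = 2 ⊕ 2 ⊕ 0 = 0.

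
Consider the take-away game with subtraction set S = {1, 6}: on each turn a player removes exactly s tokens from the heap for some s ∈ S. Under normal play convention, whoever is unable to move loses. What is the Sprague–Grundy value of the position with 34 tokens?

G(0) = 0
G(1) = mex{0} = 1
G(2) = mex{1} = 0
G(3) = mex{0} = 1
G(4) = mex{1} = 0
G(5) = mex{0} = 1
G(6) = mex{1,0} = 2
G(7) = mex{2,1} = 0
G(8) = mex{0,0} = 1
G(9) = mex{1,1} = 0
G(10) = mex{0,0} = 1
G(11) = mex{1,1} = 0
G(12) = mex{0,2} = 1
G(13) = mex{1,0} = 2
G(14) = mex{2,1} = 0
G(15) = mex{0,0} = 1
G(16) = mex{1,1} = 0
G(17) = mex{0,0} = 1
G(18) = mex{1,1} = 0
G(19) = mex{0,2} = 1
G(20) = mex{1,0} = 2
G(21) = mex{2,1} = 0
G(22) = mex{0,0} = 1
G(23) = mex{1,1} = 0
G(24) = mex{0,0} = 1
G(25) = mex{1,1} = 0
G(26) = mex{0,2} = 1
G(27) = mex{1,0} = 2
G(28) = mex{2,1} = 0
G(29) = mex{0,0} = 1
G(30) = mex{1,1} = 0
G(31) = mex{0,0} = 1
G(32) = mex{1,1} = 0
G(33) = mex{0,2} = 1
G(34) = mex{1,0} = 2

2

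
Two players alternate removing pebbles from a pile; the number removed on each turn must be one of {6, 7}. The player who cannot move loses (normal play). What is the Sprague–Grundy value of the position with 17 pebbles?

0

G(0) = 0
G(1) = mex{} = 0
G(2) = mex{} = 0
G(3) = mex{} = 0
G(4) = mex{} = 0
G(5) = mex{} = 0
G(6) = mex{0} = 1
G(7) = mex{0,0} = 1
G(8) = mex{0,0} = 1
G(9) = mex{0,0} = 1
G(10) = mex{0,0} = 1
G(11) = mex{0,0} = 1
G(12) = mex{1,0} = 2
G(13) = mex{1,1} = 0
G(14) = mex{1,1} = 0
G(15) = mex{1,1} = 0
G(16) = mex{1,1} = 0
G(17) = mex{1,1} = 0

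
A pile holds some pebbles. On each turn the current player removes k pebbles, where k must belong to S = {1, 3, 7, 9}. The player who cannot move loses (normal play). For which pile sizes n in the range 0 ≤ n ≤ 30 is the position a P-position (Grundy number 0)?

0, 2, 4, 6, 8, 10, 12, 14, 16, 18, 20, 22, 24, 26, 28, 30

n :  0  1  2  3  4  5  6  7  8  9 10 11 12 13 14 15 16 17 18 19 20 21 22 23 24 25 26 27 28 29 30
G :  0  1  0  1  0  1  0  1  0  1  0  1  0  1  0  1  0  1  0  1  0  1  0  1  0  1  0  1  0  1  0
P-positions are exactly the n with G(n) = 0.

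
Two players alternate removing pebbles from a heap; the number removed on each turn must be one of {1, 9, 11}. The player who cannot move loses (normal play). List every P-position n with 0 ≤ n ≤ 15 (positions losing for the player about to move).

0, 2, 4, 6, 8, 10, 12, 14

n :  0  1  2  3  4  5  6  7  8  9 10 11 12 13 14 15
G :  0  1  0  1  0  1  0  1  0  1  0  1  0  1  0  1
P-positions are exactly the n with G(n) = 0.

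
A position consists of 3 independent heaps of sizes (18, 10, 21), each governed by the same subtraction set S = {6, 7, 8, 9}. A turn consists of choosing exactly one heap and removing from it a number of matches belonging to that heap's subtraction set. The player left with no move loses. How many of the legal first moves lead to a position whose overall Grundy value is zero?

All heaps use S = {6, 7, 8, 9}:
G(0) = 0
G(1) = mex{} = 0
G(2) = mex{} = 0
G(3) = mex{} = 0
G(4) = mex{} = 0
G(5) = mex{} = 0
G(6) = mex{0} = 1
G(7) = mex{0,0} = 1
G(8) = mex{0,0,0} = 1
G(9) = mex{0,0,0,0} = 1
G(10) = mex{0,0,0,0} = 1
G(11) = mex{0,0,0,0} = 1
G(12) = mex{1,0,0,0} = 2
G(13) = mex{1,1,0,0} = 2
G(14) = mex{1,1,1,0} = 2
G(15) = mex{1,1,1,1} = 0
G(16) = mex{1,1,1,1} = 0
G(17) = mex{1,1,1,1} = 0
G(18) = mex{2,1,1,1} = 0
G(19) = mex{2,2,1,1} = 0
G(20) = mex{2,2,2,1} = 0
G(21) = mex{0,2,2,2} = 1
Heap A: G(18) = 0.
Heap B: G(10) = 1.
Heap C: G(21) = 1.
Combined Grundy value = 0 ⊕ 1 ⊕ 1 = 0.
A winning move leaves total XOR = 0, i.e. changes one component's Grundy value g to g ⊕ X where X is the current total.
Heap A: target g' = 0⊕0 = 0, but every legal move changes the Grundy value (mex property), so 0 moves.
Heap B: target g' = 1⊕0 = 1, but every legal move changes the Grundy value (mex property), so 0 moves.
Heap C: target g' = 1⊕0 = 1, but every legal move changes the Grundy value (mex property), so 0 moves.

0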